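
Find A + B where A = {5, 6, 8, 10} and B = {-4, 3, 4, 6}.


A + B = {a + b : a ∈ A, b ∈ B}.
Enumerate all |A|·|B| = 4·4 = 16 pairs (a, b) and collect distinct sums.
a = 5: 5+-4=1, 5+3=8, 5+4=9, 5+6=11
a = 6: 6+-4=2, 6+3=9, 6+4=10, 6+6=12
a = 8: 8+-4=4, 8+3=11, 8+4=12, 8+6=14
a = 10: 10+-4=6, 10+3=13, 10+4=14, 10+6=16
Collecting distinct sums: A + B = {1, 2, 4, 6, 8, 9, 10, 11, 12, 13, 14, 16}
|A + B| = 12

A + B = {1, 2, 4, 6, 8, 9, 10, 11, 12, 13, 14, 16}


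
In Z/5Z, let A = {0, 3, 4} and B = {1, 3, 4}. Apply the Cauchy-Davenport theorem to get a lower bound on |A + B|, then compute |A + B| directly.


Cauchy-Davenport: |A + B| ≥ min(p, |A| + |B| - 1) for A, B nonempty in Z/pZ.
|A| = 3, |B| = 3, p = 5.
CD lower bound = min(5, 3 + 3 - 1) = min(5, 5) = 5.
Compute A + B mod 5 directly:
a = 0: 0+1=1, 0+3=3, 0+4=4
a = 3: 3+1=4, 3+3=1, 3+4=2
a = 4: 4+1=0, 4+3=2, 4+4=3
A + B = {0, 1, 2, 3, 4}, so |A + B| = 5.
Verify: 5 ≥ 5? Yes ✓.

CD lower bound = 5, actual |A + B| = 5.


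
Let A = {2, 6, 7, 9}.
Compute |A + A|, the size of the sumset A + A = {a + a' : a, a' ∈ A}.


A + A = {a + a' : a, a' ∈ A}; |A| = 4.
General bounds: 2|A| - 1 ≤ |A + A| ≤ |A|(|A|+1)/2, i.e. 7 ≤ |A + A| ≤ 10.
Lower bound 2|A|-1 is attained iff A is an arithmetic progression.
Enumerate sums a + a' for a ≤ a' (symmetric, so this suffices):
a = 2: 2+2=4, 2+6=8, 2+7=9, 2+9=11
a = 6: 6+6=12, 6+7=13, 6+9=15
a = 7: 7+7=14, 7+9=16
a = 9: 9+9=18
Distinct sums: {4, 8, 9, 11, 12, 13, 14, 15, 16, 18}
|A + A| = 10

|A + A| = 10


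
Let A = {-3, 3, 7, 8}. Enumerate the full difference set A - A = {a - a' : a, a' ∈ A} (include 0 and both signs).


A - A = {a - a' : a, a' ∈ A}.
Compute a - a' for each ordered pair (a, a'):
a = -3: -3--3=0, -3-3=-6, -3-7=-10, -3-8=-11
a = 3: 3--3=6, 3-3=0, 3-7=-4, 3-8=-5
a = 7: 7--3=10, 7-3=4, 7-7=0, 7-8=-1
a = 8: 8--3=11, 8-3=5, 8-7=1, 8-8=0
Collecting distinct values (and noting 0 appears from a-a):
A - A = {-11, -10, -6, -5, -4, -1, 0, 1, 4, 5, 6, 10, 11}
|A - A| = 13

A - A = {-11, -10, -6, -5, -4, -1, 0, 1, 4, 5, 6, 10, 11}


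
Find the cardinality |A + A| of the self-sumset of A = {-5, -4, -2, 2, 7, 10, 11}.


A + A = {a + a' : a, a' ∈ A}; |A| = 7.
General bounds: 2|A| - 1 ≤ |A + A| ≤ |A|(|A|+1)/2, i.e. 13 ≤ |A + A| ≤ 28.
Lower bound 2|A|-1 is attained iff A is an arithmetic progression.
Enumerate sums a + a' for a ≤ a' (symmetric, so this suffices):
a = -5: -5+-5=-10, -5+-4=-9, -5+-2=-7, -5+2=-3, -5+7=2, -5+10=5, -5+11=6
a = -4: -4+-4=-8, -4+-2=-6, -4+2=-2, -4+7=3, -4+10=6, -4+11=7
a = -2: -2+-2=-4, -2+2=0, -2+7=5, -2+10=8, -2+11=9
a = 2: 2+2=4, 2+7=9, 2+10=12, 2+11=13
a = 7: 7+7=14, 7+10=17, 7+11=18
a = 10: 10+10=20, 10+11=21
a = 11: 11+11=22
Distinct sums: {-10, -9, -8, -7, -6, -4, -3, -2, 0, 2, 3, 4, 5, 6, 7, 8, 9, 12, 13, 14, 17, 18, 20, 21, 22}
|A + A| = 25

|A + A| = 25


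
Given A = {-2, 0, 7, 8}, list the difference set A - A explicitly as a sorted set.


A - A = {a - a' : a, a' ∈ A}.
Compute a - a' for each ordered pair (a, a'):
a = -2: -2--2=0, -2-0=-2, -2-7=-9, -2-8=-10
a = 0: 0--2=2, 0-0=0, 0-7=-7, 0-8=-8
a = 7: 7--2=9, 7-0=7, 7-7=0, 7-8=-1
a = 8: 8--2=10, 8-0=8, 8-7=1, 8-8=0
Collecting distinct values (and noting 0 appears from a-a):
A - A = {-10, -9, -8, -7, -2, -1, 0, 1, 2, 7, 8, 9, 10}
|A - A| = 13

A - A = {-10, -9, -8, -7, -2, -1, 0, 1, 2, 7, 8, 9, 10}


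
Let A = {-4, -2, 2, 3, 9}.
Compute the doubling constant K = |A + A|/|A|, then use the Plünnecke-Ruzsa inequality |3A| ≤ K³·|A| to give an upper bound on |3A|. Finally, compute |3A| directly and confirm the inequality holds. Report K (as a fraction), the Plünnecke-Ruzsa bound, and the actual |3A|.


|A| = 5.
Step 1: Compute A + A by enumerating all 25 pairs.
A + A = {-8, -6, -4, -2, -1, 0, 1, 4, 5, 6, 7, 11, 12, 18}, so |A + A| = 14.
Step 2: Doubling constant K = |A + A|/|A| = 14/5 = 14/5 ≈ 2.8000.
Step 3: Plünnecke-Ruzsa gives |3A| ≤ K³·|A| = (2.8000)³ · 5 ≈ 109.7600.
Step 4: Compute 3A = A + A + A directly by enumerating all triples (a,b,c) ∈ A³; |3A| = 27.
Step 5: Check 27 ≤ 109.7600? Yes ✓.

K = 14/5, Plünnecke-Ruzsa bound K³|A| ≈ 109.7600, |3A| = 27, inequality holds.


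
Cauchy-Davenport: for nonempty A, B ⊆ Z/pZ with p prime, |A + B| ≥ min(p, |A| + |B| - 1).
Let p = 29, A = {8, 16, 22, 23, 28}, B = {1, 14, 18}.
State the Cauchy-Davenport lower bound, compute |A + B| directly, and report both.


Cauchy-Davenport: |A + B| ≥ min(p, |A| + |B| - 1) for A, B nonempty in Z/pZ.
|A| = 5, |B| = 3, p = 29.
CD lower bound = min(29, 5 + 3 - 1) = min(29, 7) = 7.
Compute A + B mod 29 directly:
a = 8: 8+1=9, 8+14=22, 8+18=26
a = 16: 16+1=17, 16+14=1, 16+18=5
a = 22: 22+1=23, 22+14=7, 22+18=11
a = 23: 23+1=24, 23+14=8, 23+18=12
a = 28: 28+1=0, 28+14=13, 28+18=17
A + B = {0, 1, 5, 7, 8, 9, 11, 12, 13, 17, 22, 23, 24, 26}, so |A + B| = 14.
Verify: 14 ≥ 7? Yes ✓.

CD lower bound = 7, actual |A + B| = 14.


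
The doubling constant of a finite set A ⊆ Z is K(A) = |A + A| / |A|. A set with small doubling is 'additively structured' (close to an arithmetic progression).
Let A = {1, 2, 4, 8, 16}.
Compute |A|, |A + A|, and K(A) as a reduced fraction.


|A| = 5.
Compute A + A by enumerating all 25 pairs.
A + A = {2, 3, 4, 5, 6, 8, 9, 10, 12, 16, 17, 18, 20, 24, 32}, so |A + A| = 15.
K = |A + A| / |A| = 15/5 = 3/1 ≈ 3.0000.
Reference: AP of size 5 gives K = 9/5 ≈ 1.8000; a fully generic set of size 5 gives K ≈ 3.0000.

|A| = 5, |A + A| = 15, K = 15/5 = 3/1.


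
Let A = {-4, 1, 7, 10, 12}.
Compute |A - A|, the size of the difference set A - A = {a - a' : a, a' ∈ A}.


A - A = {a - a' : a, a' ∈ A}; |A| = 5.
Bounds: 2|A|-1 ≤ |A - A| ≤ |A|² - |A| + 1, i.e. 9 ≤ |A - A| ≤ 21.
Note: 0 ∈ A - A always (from a - a). The set is symmetric: if d ∈ A - A then -d ∈ A - A.
Enumerate nonzero differences d = a - a' with a > a' (then include -d):
Positive differences: {2, 3, 5, 6, 9, 11, 14, 16}
Full difference set: {0} ∪ (positive diffs) ∪ (negative diffs).
|A - A| = 1 + 2·8 = 17 (matches direct enumeration: 17).

|A - A| = 17


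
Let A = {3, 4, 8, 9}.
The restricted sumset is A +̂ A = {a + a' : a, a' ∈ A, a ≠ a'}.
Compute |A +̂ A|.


Restricted sumset: A +̂ A = {a + a' : a ∈ A, a' ∈ A, a ≠ a'}.
Equivalently, take A + A and drop any sum 2a that is achievable ONLY as a + a for a ∈ A (i.e. sums representable only with equal summands).
Enumerate pairs (a, a') with a < a' (symmetric, so each unordered pair gives one sum; this covers all a ≠ a'):
  3 + 4 = 7
  3 + 8 = 11
  3 + 9 = 12
  4 + 8 = 12
  4 + 9 = 13
  8 + 9 = 17
Collected distinct sums: {7, 11, 12, 13, 17}
|A +̂ A| = 5
(Reference bound: |A +̂ A| ≥ 2|A| - 3 for |A| ≥ 2, with |A| = 4 giving ≥ 5.)

|A +̂ A| = 5


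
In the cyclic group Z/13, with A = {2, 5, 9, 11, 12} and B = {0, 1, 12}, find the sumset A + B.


Work in Z/13Z: reduce every sum a + b modulo 13.
Enumerate all 15 pairs:
a = 2: 2+0=2, 2+1=3, 2+12=1
a = 5: 5+0=5, 5+1=6, 5+12=4
a = 9: 9+0=9, 9+1=10, 9+12=8
a = 11: 11+0=11, 11+1=12, 11+12=10
a = 12: 12+0=12, 12+1=0, 12+12=11
Distinct residues collected: {0, 1, 2, 3, 4, 5, 6, 8, 9, 10, 11, 12}
|A + B| = 12 (out of 13 total residues).

A + B = {0, 1, 2, 3, 4, 5, 6, 8, 9, 10, 11, 12}


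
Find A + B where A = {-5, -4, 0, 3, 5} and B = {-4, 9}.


A + B = {a + b : a ∈ A, b ∈ B}.
Enumerate all |A|·|B| = 5·2 = 10 pairs (a, b) and collect distinct sums.
a = -5: -5+-4=-9, -5+9=4
a = -4: -4+-4=-8, -4+9=5
a = 0: 0+-4=-4, 0+9=9
a = 3: 3+-4=-1, 3+9=12
a = 5: 5+-4=1, 5+9=14
Collecting distinct sums: A + B = {-9, -8, -4, -1, 1, 4, 5, 9, 12, 14}
|A + B| = 10

A + B = {-9, -8, -4, -1, 1, 4, 5, 9, 12, 14}


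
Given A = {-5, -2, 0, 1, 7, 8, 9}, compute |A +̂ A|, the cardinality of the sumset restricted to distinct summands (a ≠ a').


Restricted sumset: A +̂ A = {a + a' : a ∈ A, a' ∈ A, a ≠ a'}.
Equivalently, take A + A and drop any sum 2a that is achievable ONLY as a + a for a ∈ A (i.e. sums representable only with equal summands).
Enumerate pairs (a, a') with a < a' (symmetric, so each unordered pair gives one sum; this covers all a ≠ a'):
  -5 + -2 = -7
  -5 + 0 = -5
  -5 + 1 = -4
  -5 + 7 = 2
  -5 + 8 = 3
  -5 + 9 = 4
  -2 + 0 = -2
  -2 + 1 = -1
  -2 + 7 = 5
  -2 + 8 = 6
  -2 + 9 = 7
  0 + 1 = 1
  0 + 7 = 7
  0 + 8 = 8
  0 + 9 = 9
  1 + 7 = 8
  1 + 8 = 9
  1 + 9 = 10
  7 + 8 = 15
  7 + 9 = 16
  8 + 9 = 17
Collected distinct sums: {-7, -5, -4, -2, -1, 1, 2, 3, 4, 5, 6, 7, 8, 9, 10, 15, 16, 17}
|A +̂ A| = 18
(Reference bound: |A +̂ A| ≥ 2|A| - 3 for |A| ≥ 2, with |A| = 7 giving ≥ 11.)

|A +̂ A| = 18


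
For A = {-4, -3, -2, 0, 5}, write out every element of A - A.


A - A = {a - a' : a, a' ∈ A}.
Compute a - a' for each ordered pair (a, a'):
a = -4: -4--4=0, -4--3=-1, -4--2=-2, -4-0=-4, -4-5=-9
a = -3: -3--4=1, -3--3=0, -3--2=-1, -3-0=-3, -3-5=-8
a = -2: -2--4=2, -2--3=1, -2--2=0, -2-0=-2, -2-5=-7
a = 0: 0--4=4, 0--3=3, 0--2=2, 0-0=0, 0-5=-5
a = 5: 5--4=9, 5--3=8, 5--2=7, 5-0=5, 5-5=0
Collecting distinct values (and noting 0 appears from a-a):
A - A = {-9, -8, -7, -5, -4, -3, -2, -1, 0, 1, 2, 3, 4, 5, 7, 8, 9}
|A - A| = 17

A - A = {-9, -8, -7, -5, -4, -3, -2, -1, 0, 1, 2, 3, 4, 5, 7, 8, 9}


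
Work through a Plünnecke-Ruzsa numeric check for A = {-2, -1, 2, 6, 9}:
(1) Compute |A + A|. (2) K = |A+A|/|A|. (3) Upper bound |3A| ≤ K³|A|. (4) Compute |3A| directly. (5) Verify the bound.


|A| = 5.
Step 1: Compute A + A by enumerating all 25 pairs.
A + A = {-4, -3, -2, 0, 1, 4, 5, 7, 8, 11, 12, 15, 18}, so |A + A| = 13.
Step 2: Doubling constant K = |A + A|/|A| = 13/5 = 13/5 ≈ 2.6000.
Step 3: Plünnecke-Ruzsa gives |3A| ≤ K³·|A| = (2.6000)³ · 5 ≈ 87.8800.
Step 4: Compute 3A = A + A + A directly by enumerating all triples (a,b,c) ∈ A³; |3A| = 25.
Step 5: Check 25 ≤ 87.8800? Yes ✓.

K = 13/5, Plünnecke-Ruzsa bound K³|A| ≈ 87.8800, |3A| = 25, inequality holds.


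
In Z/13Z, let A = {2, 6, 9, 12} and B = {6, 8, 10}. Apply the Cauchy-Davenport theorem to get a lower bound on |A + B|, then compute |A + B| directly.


Cauchy-Davenport: |A + B| ≥ min(p, |A| + |B| - 1) for A, B nonempty in Z/pZ.
|A| = 4, |B| = 3, p = 13.
CD lower bound = min(13, 4 + 3 - 1) = min(13, 6) = 6.
Compute A + B mod 13 directly:
a = 2: 2+6=8, 2+8=10, 2+10=12
a = 6: 6+6=12, 6+8=1, 6+10=3
a = 9: 9+6=2, 9+8=4, 9+10=6
a = 12: 12+6=5, 12+8=7, 12+10=9
A + B = {1, 2, 3, 4, 5, 6, 7, 8, 9, 10, 12}, so |A + B| = 11.
Verify: 11 ≥ 6? Yes ✓.

CD lower bound = 6, actual |A + B| = 11.


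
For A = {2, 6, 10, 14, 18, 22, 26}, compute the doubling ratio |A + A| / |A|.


|A| = 7.
Compute A + A by enumerating all 49 pairs.
A + A = {4, 8, 12, 16, 20, 24, 28, 32, 36, 40, 44, 48, 52}, so |A + A| = 13.
K = |A + A| / |A| = 13/7 (already in lowest terms) ≈ 1.8571.
Reference: AP of size 7 gives K = 13/7 ≈ 1.8571; a fully generic set of size 7 gives K ≈ 4.0000.

|A| = 7, |A + A| = 13, K = 13/7.


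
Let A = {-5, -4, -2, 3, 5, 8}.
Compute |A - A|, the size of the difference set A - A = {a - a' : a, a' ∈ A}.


A - A = {a - a' : a, a' ∈ A}; |A| = 6.
Bounds: 2|A|-1 ≤ |A - A| ≤ |A|² - |A| + 1, i.e. 11 ≤ |A - A| ≤ 31.
Note: 0 ∈ A - A always (from a - a). The set is symmetric: if d ∈ A - A then -d ∈ A - A.
Enumerate nonzero differences d = a - a' with a > a' (then include -d):
Positive differences: {1, 2, 3, 5, 7, 8, 9, 10, 12, 13}
Full difference set: {0} ∪ (positive diffs) ∪ (negative diffs).
|A - A| = 1 + 2·10 = 21 (matches direct enumeration: 21).

|A - A| = 21


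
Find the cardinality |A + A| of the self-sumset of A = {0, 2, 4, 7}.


A + A = {a + a' : a, a' ∈ A}; |A| = 4.
General bounds: 2|A| - 1 ≤ |A + A| ≤ |A|(|A|+1)/2, i.e. 7 ≤ |A + A| ≤ 10.
Lower bound 2|A|-1 is attained iff A is an arithmetic progression.
Enumerate sums a + a' for a ≤ a' (symmetric, so this suffices):
a = 0: 0+0=0, 0+2=2, 0+4=4, 0+7=7
a = 2: 2+2=4, 2+4=6, 2+7=9
a = 4: 4+4=8, 4+7=11
a = 7: 7+7=14
Distinct sums: {0, 2, 4, 6, 7, 8, 9, 11, 14}
|A + A| = 9

|A + A| = 9


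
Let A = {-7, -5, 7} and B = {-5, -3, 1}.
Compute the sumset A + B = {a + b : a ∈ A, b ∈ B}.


A + B = {a + b : a ∈ A, b ∈ B}.
Enumerate all |A|·|B| = 3·3 = 9 pairs (a, b) and collect distinct sums.
a = -7: -7+-5=-12, -7+-3=-10, -7+1=-6
a = -5: -5+-5=-10, -5+-3=-8, -5+1=-4
a = 7: 7+-5=2, 7+-3=4, 7+1=8
Collecting distinct sums: A + B = {-12, -10, -8, -6, -4, 2, 4, 8}
|A + B| = 8

A + B = {-12, -10, -8, -6, -4, 2, 4, 8}


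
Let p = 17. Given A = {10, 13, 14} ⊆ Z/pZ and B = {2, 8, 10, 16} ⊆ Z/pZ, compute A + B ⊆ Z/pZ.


Work in Z/17Z: reduce every sum a + b modulo 17.
Enumerate all 12 pairs:
a = 10: 10+2=12, 10+8=1, 10+10=3, 10+16=9
a = 13: 13+2=15, 13+8=4, 13+10=6, 13+16=12
a = 14: 14+2=16, 14+8=5, 14+10=7, 14+16=13
Distinct residues collected: {1, 3, 4, 5, 6, 7, 9, 12, 13, 15, 16}
|A + B| = 11 (out of 17 total residues).

A + B = {1, 3, 4, 5, 6, 7, 9, 12, 13, 15, 16}


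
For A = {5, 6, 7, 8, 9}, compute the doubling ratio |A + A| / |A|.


|A| = 5.
Compute A + A by enumerating all 25 pairs.
A + A = {10, 11, 12, 13, 14, 15, 16, 17, 18}, so |A + A| = 9.
K = |A + A| / |A| = 9/5 (already in lowest terms) ≈ 1.8000.
Reference: AP of size 5 gives K = 9/5 ≈ 1.8000; a fully generic set of size 5 gives K ≈ 3.0000.

|A| = 5, |A + A| = 9, K = 9/5.


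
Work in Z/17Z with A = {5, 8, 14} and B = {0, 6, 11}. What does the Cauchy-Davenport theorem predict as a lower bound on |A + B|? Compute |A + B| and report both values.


Cauchy-Davenport: |A + B| ≥ min(p, |A| + |B| - 1) for A, B nonempty in Z/pZ.
|A| = 3, |B| = 3, p = 17.
CD lower bound = min(17, 3 + 3 - 1) = min(17, 5) = 5.
Compute A + B mod 17 directly:
a = 5: 5+0=5, 5+6=11, 5+11=16
a = 8: 8+0=8, 8+6=14, 8+11=2
a = 14: 14+0=14, 14+6=3, 14+11=8
A + B = {2, 3, 5, 8, 11, 14, 16}, so |A + B| = 7.
Verify: 7 ≥ 5? Yes ✓.

CD lower bound = 5, actual |A + B| = 7.


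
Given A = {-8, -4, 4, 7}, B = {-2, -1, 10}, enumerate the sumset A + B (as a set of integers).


A + B = {a + b : a ∈ A, b ∈ B}.
Enumerate all |A|·|B| = 4·3 = 12 pairs (a, b) and collect distinct sums.
a = -8: -8+-2=-10, -8+-1=-9, -8+10=2
a = -4: -4+-2=-6, -4+-1=-5, -4+10=6
a = 4: 4+-2=2, 4+-1=3, 4+10=14
a = 7: 7+-2=5, 7+-1=6, 7+10=17
Collecting distinct sums: A + B = {-10, -9, -6, -5, 2, 3, 5, 6, 14, 17}
|A + B| = 10

A + B = {-10, -9, -6, -5, 2, 3, 5, 6, 14, 17}


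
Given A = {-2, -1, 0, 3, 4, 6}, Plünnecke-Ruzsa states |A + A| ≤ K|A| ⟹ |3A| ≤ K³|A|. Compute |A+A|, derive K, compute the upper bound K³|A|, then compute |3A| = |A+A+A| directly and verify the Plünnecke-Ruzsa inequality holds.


|A| = 6.
Step 1: Compute A + A by enumerating all 36 pairs.
A + A = {-4, -3, -2, -1, 0, 1, 2, 3, 4, 5, 6, 7, 8, 9, 10, 12}, so |A + A| = 16.
Step 2: Doubling constant K = |A + A|/|A| = 16/6 = 16/6 ≈ 2.6667.
Step 3: Plünnecke-Ruzsa gives |3A| ≤ K³·|A| = (2.6667)³ · 6 ≈ 113.7778.
Step 4: Compute 3A = A + A + A directly by enumerating all triples (a,b,c) ∈ A³; |3A| = 24.
Step 5: Check 24 ≤ 113.7778? Yes ✓.

K = 16/6, Plünnecke-Ruzsa bound K³|A| ≈ 113.7778, |3A| = 24, inequality holds.


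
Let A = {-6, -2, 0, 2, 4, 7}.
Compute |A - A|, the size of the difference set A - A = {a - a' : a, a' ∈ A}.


A - A = {a - a' : a, a' ∈ A}; |A| = 6.
Bounds: 2|A|-1 ≤ |A - A| ≤ |A|² - |A| + 1, i.e. 11 ≤ |A - A| ≤ 31.
Note: 0 ∈ A - A always (from a - a). The set is symmetric: if d ∈ A - A then -d ∈ A - A.
Enumerate nonzero differences d = a - a' with a > a' (then include -d):
Positive differences: {2, 3, 4, 5, 6, 7, 8, 9, 10, 13}
Full difference set: {0} ∪ (positive diffs) ∪ (negative diffs).
|A - A| = 1 + 2·10 = 21 (matches direct enumeration: 21).

|A - A| = 21


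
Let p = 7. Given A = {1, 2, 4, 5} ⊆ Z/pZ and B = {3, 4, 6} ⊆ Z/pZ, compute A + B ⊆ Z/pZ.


Work in Z/7Z: reduce every sum a + b modulo 7.
Enumerate all 12 pairs:
a = 1: 1+3=4, 1+4=5, 1+6=0
a = 2: 2+3=5, 2+4=6, 2+6=1
a = 4: 4+3=0, 4+4=1, 4+6=3
a = 5: 5+3=1, 5+4=2, 5+6=4
Distinct residues collected: {0, 1, 2, 3, 4, 5, 6}
|A + B| = 7 (out of 7 total residues).

A + B = {0, 1, 2, 3, 4, 5, 6}


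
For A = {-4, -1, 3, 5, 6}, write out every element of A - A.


A - A = {a - a' : a, a' ∈ A}.
Compute a - a' for each ordered pair (a, a'):
a = -4: -4--4=0, -4--1=-3, -4-3=-7, -4-5=-9, -4-6=-10
a = -1: -1--4=3, -1--1=0, -1-3=-4, -1-5=-6, -1-6=-7
a = 3: 3--4=7, 3--1=4, 3-3=0, 3-5=-2, 3-6=-3
a = 5: 5--4=9, 5--1=6, 5-3=2, 5-5=0, 5-6=-1
a = 6: 6--4=10, 6--1=7, 6-3=3, 6-5=1, 6-6=0
Collecting distinct values (and noting 0 appears from a-a):
A - A = {-10, -9, -7, -6, -4, -3, -2, -1, 0, 1, 2, 3, 4, 6, 7, 9, 10}
|A - A| = 17

A - A = {-10, -9, -7, -6, -4, -3, -2, -1, 0, 1, 2, 3, 4, 6, 7, 9, 10}


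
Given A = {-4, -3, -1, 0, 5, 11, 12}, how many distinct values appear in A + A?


A + A = {a + a' : a, a' ∈ A}; |A| = 7.
General bounds: 2|A| - 1 ≤ |A + A| ≤ |A|(|A|+1)/2, i.e. 13 ≤ |A + A| ≤ 28.
Lower bound 2|A|-1 is attained iff A is an arithmetic progression.
Enumerate sums a + a' for a ≤ a' (symmetric, so this suffices):
a = -4: -4+-4=-8, -4+-3=-7, -4+-1=-5, -4+0=-4, -4+5=1, -4+11=7, -4+12=8
a = -3: -3+-3=-6, -3+-1=-4, -3+0=-3, -3+5=2, -3+11=8, -3+12=9
a = -1: -1+-1=-2, -1+0=-1, -1+5=4, -1+11=10, -1+12=11
a = 0: 0+0=0, 0+5=5, 0+11=11, 0+12=12
a = 5: 5+5=10, 5+11=16, 5+12=17
a = 11: 11+11=22, 11+12=23
a = 12: 12+12=24
Distinct sums: {-8, -7, -6, -5, -4, -3, -2, -1, 0, 1, 2, 4, 5, 7, 8, 9, 10, 11, 12, 16, 17, 22, 23, 24}
|A + A| = 24

|A + A| = 24


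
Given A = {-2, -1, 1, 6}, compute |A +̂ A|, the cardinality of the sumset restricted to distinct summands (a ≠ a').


Restricted sumset: A +̂ A = {a + a' : a ∈ A, a' ∈ A, a ≠ a'}.
Equivalently, take A + A and drop any sum 2a that is achievable ONLY as a + a for a ∈ A (i.e. sums representable only with equal summands).
Enumerate pairs (a, a') with a < a' (symmetric, so each unordered pair gives one sum; this covers all a ≠ a'):
  -2 + -1 = -3
  -2 + 1 = -1
  -2 + 6 = 4
  -1 + 1 = 0
  -1 + 6 = 5
  1 + 6 = 7
Collected distinct sums: {-3, -1, 0, 4, 5, 7}
|A +̂ A| = 6
(Reference bound: |A +̂ A| ≥ 2|A| - 3 for |A| ≥ 2, with |A| = 4 giving ≥ 5.)

|A +̂ A| = 6


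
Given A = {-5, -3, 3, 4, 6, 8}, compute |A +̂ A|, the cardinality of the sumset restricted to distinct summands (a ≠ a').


Restricted sumset: A +̂ A = {a + a' : a ∈ A, a' ∈ A, a ≠ a'}.
Equivalently, take A + A and drop any sum 2a that is achievable ONLY as a + a for a ∈ A (i.e. sums representable only with equal summands).
Enumerate pairs (a, a') with a < a' (symmetric, so each unordered pair gives one sum; this covers all a ≠ a'):
  -5 + -3 = -8
  -5 + 3 = -2
  -5 + 4 = -1
  -5 + 6 = 1
  -5 + 8 = 3
  -3 + 3 = 0
  -3 + 4 = 1
  -3 + 6 = 3
  -3 + 8 = 5
  3 + 4 = 7
  3 + 6 = 9
  3 + 8 = 11
  4 + 6 = 10
  4 + 8 = 12
  6 + 8 = 14
Collected distinct sums: {-8, -2, -1, 0, 1, 3, 5, 7, 9, 10, 11, 12, 14}
|A +̂ A| = 13
(Reference bound: |A +̂ A| ≥ 2|A| - 3 for |A| ≥ 2, with |A| = 6 giving ≥ 9.)

|A +̂ A| = 13


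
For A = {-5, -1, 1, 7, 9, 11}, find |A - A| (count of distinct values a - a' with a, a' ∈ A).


A - A = {a - a' : a, a' ∈ A}; |A| = 6.
Bounds: 2|A|-1 ≤ |A - A| ≤ |A|² - |A| + 1, i.e. 11 ≤ |A - A| ≤ 31.
Note: 0 ∈ A - A always (from a - a). The set is symmetric: if d ∈ A - A then -d ∈ A - A.
Enumerate nonzero differences d = a - a' with a > a' (then include -d):
Positive differences: {2, 4, 6, 8, 10, 12, 14, 16}
Full difference set: {0} ∪ (positive diffs) ∪ (negative diffs).
|A - A| = 1 + 2·8 = 17 (matches direct enumeration: 17).

|A - A| = 17


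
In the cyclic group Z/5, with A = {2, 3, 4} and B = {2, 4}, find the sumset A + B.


Work in Z/5Z: reduce every sum a + b modulo 5.
Enumerate all 6 pairs:
a = 2: 2+2=4, 2+4=1
a = 3: 3+2=0, 3+4=2
a = 4: 4+2=1, 4+4=3
Distinct residues collected: {0, 1, 2, 3, 4}
|A + B| = 5 (out of 5 total residues).

A + B = {0, 1, 2, 3, 4}


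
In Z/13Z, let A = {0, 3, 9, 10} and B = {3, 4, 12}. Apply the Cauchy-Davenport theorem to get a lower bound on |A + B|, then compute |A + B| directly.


Cauchy-Davenport: |A + B| ≥ min(p, |A| + |B| - 1) for A, B nonempty in Z/pZ.
|A| = 4, |B| = 3, p = 13.
CD lower bound = min(13, 4 + 3 - 1) = min(13, 6) = 6.
Compute A + B mod 13 directly:
a = 0: 0+3=3, 0+4=4, 0+12=12
a = 3: 3+3=6, 3+4=7, 3+12=2
a = 9: 9+3=12, 9+4=0, 9+12=8
a = 10: 10+3=0, 10+4=1, 10+12=9
A + B = {0, 1, 2, 3, 4, 6, 7, 8, 9, 12}, so |A + B| = 10.
Verify: 10 ≥ 6? Yes ✓.

CD lower bound = 6, actual |A + B| = 10.


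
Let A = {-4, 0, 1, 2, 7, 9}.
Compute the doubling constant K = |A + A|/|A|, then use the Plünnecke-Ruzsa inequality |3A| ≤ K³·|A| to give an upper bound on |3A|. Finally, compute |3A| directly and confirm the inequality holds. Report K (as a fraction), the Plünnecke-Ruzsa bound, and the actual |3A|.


|A| = 6.
Step 1: Compute A + A by enumerating all 36 pairs.
A + A = {-8, -4, -3, -2, 0, 1, 2, 3, 4, 5, 7, 8, 9, 10, 11, 14, 16, 18}, so |A + A| = 18.
Step 2: Doubling constant K = |A + A|/|A| = 18/6 = 18/6 ≈ 3.0000.
Step 3: Plünnecke-Ruzsa gives |3A| ≤ K³·|A| = (3.0000)³ · 6 ≈ 162.0000.
Step 4: Compute 3A = A + A + A directly by enumerating all triples (a,b,c) ∈ A³; |3A| = 33.
Step 5: Check 33 ≤ 162.0000? Yes ✓.

K = 18/6, Plünnecke-Ruzsa bound K³|A| ≈ 162.0000, |3A| = 33, inequality holds.


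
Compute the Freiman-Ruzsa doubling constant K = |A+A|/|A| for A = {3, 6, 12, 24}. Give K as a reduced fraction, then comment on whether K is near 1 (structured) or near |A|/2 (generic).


|A| = 4.
Compute A + A by enumerating all 16 pairs.
A + A = {6, 9, 12, 15, 18, 24, 27, 30, 36, 48}, so |A + A| = 10.
K = |A + A| / |A| = 10/4 = 5/2 ≈ 2.5000.
Reference: AP of size 4 gives K = 7/4 ≈ 1.7500; a fully generic set of size 4 gives K ≈ 2.5000.

|A| = 4, |A + A| = 10, K = 10/4 = 5/2.


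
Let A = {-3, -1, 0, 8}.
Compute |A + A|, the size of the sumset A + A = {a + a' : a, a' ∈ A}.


A + A = {a + a' : a, a' ∈ A}; |A| = 4.
General bounds: 2|A| - 1 ≤ |A + A| ≤ |A|(|A|+1)/2, i.e. 7 ≤ |A + A| ≤ 10.
Lower bound 2|A|-1 is attained iff A is an arithmetic progression.
Enumerate sums a + a' for a ≤ a' (symmetric, so this suffices):
a = -3: -3+-3=-6, -3+-1=-4, -3+0=-3, -3+8=5
a = -1: -1+-1=-2, -1+0=-1, -1+8=7
a = 0: 0+0=0, 0+8=8
a = 8: 8+8=16
Distinct sums: {-6, -4, -3, -2, -1, 0, 5, 7, 8, 16}
|A + A| = 10

|A + A| = 10


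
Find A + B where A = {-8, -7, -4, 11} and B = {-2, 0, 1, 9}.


A + B = {a + b : a ∈ A, b ∈ B}.
Enumerate all |A|·|B| = 4·4 = 16 pairs (a, b) and collect distinct sums.
a = -8: -8+-2=-10, -8+0=-8, -8+1=-7, -8+9=1
a = -7: -7+-2=-9, -7+0=-7, -7+1=-6, -7+9=2
a = -4: -4+-2=-6, -4+0=-4, -4+1=-3, -4+9=5
a = 11: 11+-2=9, 11+0=11, 11+1=12, 11+9=20
Collecting distinct sums: A + B = {-10, -9, -8, -7, -6, -4, -3, 1, 2, 5, 9, 11, 12, 20}
|A + B| = 14

A + B = {-10, -9, -8, -7, -6, -4, -3, 1, 2, 5, 9, 11, 12, 20}


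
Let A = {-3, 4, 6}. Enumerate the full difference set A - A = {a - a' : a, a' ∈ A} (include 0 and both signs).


A - A = {a - a' : a, a' ∈ A}.
Compute a - a' for each ordered pair (a, a'):
a = -3: -3--3=0, -3-4=-7, -3-6=-9
a = 4: 4--3=7, 4-4=0, 4-6=-2
a = 6: 6--3=9, 6-4=2, 6-6=0
Collecting distinct values (and noting 0 appears from a-a):
A - A = {-9, -7, -2, 0, 2, 7, 9}
|A - A| = 7

A - A = {-9, -7, -2, 0, 2, 7, 9}


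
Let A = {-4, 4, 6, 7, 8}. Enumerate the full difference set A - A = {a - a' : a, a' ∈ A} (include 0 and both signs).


A - A = {a - a' : a, a' ∈ A}.
Compute a - a' for each ordered pair (a, a'):
a = -4: -4--4=0, -4-4=-8, -4-6=-10, -4-7=-11, -4-8=-12
a = 4: 4--4=8, 4-4=0, 4-6=-2, 4-7=-3, 4-8=-4
a = 6: 6--4=10, 6-4=2, 6-6=0, 6-7=-1, 6-8=-2
a = 7: 7--4=11, 7-4=3, 7-6=1, 7-7=0, 7-8=-1
a = 8: 8--4=12, 8-4=4, 8-6=2, 8-7=1, 8-8=0
Collecting distinct values (and noting 0 appears from a-a):
A - A = {-12, -11, -10, -8, -4, -3, -2, -1, 0, 1, 2, 3, 4, 8, 10, 11, 12}
|A - A| = 17

A - A = {-12, -11, -10, -8, -4, -3, -2, -1, 0, 1, 2, 3, 4, 8, 10, 11, 12}


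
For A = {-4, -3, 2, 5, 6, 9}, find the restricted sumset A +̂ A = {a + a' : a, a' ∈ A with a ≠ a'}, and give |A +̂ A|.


Restricted sumset: A +̂ A = {a + a' : a ∈ A, a' ∈ A, a ≠ a'}.
Equivalently, take A + A and drop any sum 2a that is achievable ONLY as a + a for a ∈ A (i.e. sums representable only with equal summands).
Enumerate pairs (a, a') with a < a' (symmetric, so each unordered pair gives one sum; this covers all a ≠ a'):
  -4 + -3 = -7
  -4 + 2 = -2
  -4 + 5 = 1
  -4 + 6 = 2
  -4 + 9 = 5
  -3 + 2 = -1
  -3 + 5 = 2
  -3 + 6 = 3
  -3 + 9 = 6
  2 + 5 = 7
  2 + 6 = 8
  2 + 9 = 11
  5 + 6 = 11
  5 + 9 = 14
  6 + 9 = 15
Collected distinct sums: {-7, -2, -1, 1, 2, 3, 5, 6, 7, 8, 11, 14, 15}
|A +̂ A| = 13
(Reference bound: |A +̂ A| ≥ 2|A| - 3 for |A| ≥ 2, with |A| = 6 giving ≥ 9.)

|A +̂ A| = 13


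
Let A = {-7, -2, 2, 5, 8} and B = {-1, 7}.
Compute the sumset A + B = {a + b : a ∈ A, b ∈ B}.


A + B = {a + b : a ∈ A, b ∈ B}.
Enumerate all |A|·|B| = 5·2 = 10 pairs (a, b) and collect distinct sums.
a = -7: -7+-1=-8, -7+7=0
a = -2: -2+-1=-3, -2+7=5
a = 2: 2+-1=1, 2+7=9
a = 5: 5+-1=4, 5+7=12
a = 8: 8+-1=7, 8+7=15
Collecting distinct sums: A + B = {-8, -3, 0, 1, 4, 5, 7, 9, 12, 15}
|A + B| = 10

A + B = {-8, -3, 0, 1, 4, 5, 7, 9, 12, 15}


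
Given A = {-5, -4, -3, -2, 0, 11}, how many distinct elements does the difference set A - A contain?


A - A = {a - a' : a, a' ∈ A}; |A| = 6.
Bounds: 2|A|-1 ≤ |A - A| ≤ |A|² - |A| + 1, i.e. 11 ≤ |A - A| ≤ 31.
Note: 0 ∈ A - A always (from a - a). The set is symmetric: if d ∈ A - A then -d ∈ A - A.
Enumerate nonzero differences d = a - a' with a > a' (then include -d):
Positive differences: {1, 2, 3, 4, 5, 11, 13, 14, 15, 16}
Full difference set: {0} ∪ (positive diffs) ∪ (negative diffs).
|A - A| = 1 + 2·10 = 21 (matches direct enumeration: 21).

|A - A| = 21


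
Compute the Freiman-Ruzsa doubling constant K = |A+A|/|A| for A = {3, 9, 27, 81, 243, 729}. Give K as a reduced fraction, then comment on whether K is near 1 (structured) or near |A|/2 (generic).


|A| = 6.
Compute A + A by enumerating all 36 pairs.
A + A = {6, 12, 18, 30, 36, 54, 84, 90, 108, 162, 246, 252, 270, 324, 486, 732, 738, 756, 810, 972, 1458}, so |A + A| = 21.
K = |A + A| / |A| = 21/6 = 7/2 ≈ 3.5000.
Reference: AP of size 6 gives K = 11/6 ≈ 1.8333; a fully generic set of size 6 gives K ≈ 3.5000.

|A| = 6, |A + A| = 21, K = 21/6 = 7/2.


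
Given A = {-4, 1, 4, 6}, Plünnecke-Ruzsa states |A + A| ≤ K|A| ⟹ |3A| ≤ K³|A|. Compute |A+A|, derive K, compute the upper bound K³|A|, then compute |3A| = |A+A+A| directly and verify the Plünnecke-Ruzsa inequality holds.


|A| = 4.
Step 1: Compute A + A by enumerating all 16 pairs.
A + A = {-8, -3, 0, 2, 5, 7, 8, 10, 12}, so |A + A| = 9.
Step 2: Doubling constant K = |A + A|/|A| = 9/4 = 9/4 ≈ 2.2500.
Step 3: Plünnecke-Ruzsa gives |3A| ≤ K³·|A| = (2.2500)³ · 4 ≈ 45.5625.
Step 4: Compute 3A = A + A + A directly by enumerating all triples (a,b,c) ∈ A³; |3A| = 16.
Step 5: Check 16 ≤ 45.5625? Yes ✓.

K = 9/4, Plünnecke-Ruzsa bound K³|A| ≈ 45.5625, |3A| = 16, inequality holds.


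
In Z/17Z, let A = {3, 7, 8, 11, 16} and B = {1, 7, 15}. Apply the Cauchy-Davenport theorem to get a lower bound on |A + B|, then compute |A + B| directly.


Cauchy-Davenport: |A + B| ≥ min(p, |A| + |B| - 1) for A, B nonempty in Z/pZ.
|A| = 5, |B| = 3, p = 17.
CD lower bound = min(17, 5 + 3 - 1) = min(17, 7) = 7.
Compute A + B mod 17 directly:
a = 3: 3+1=4, 3+7=10, 3+15=1
a = 7: 7+1=8, 7+7=14, 7+15=5
a = 8: 8+1=9, 8+7=15, 8+15=6
a = 11: 11+1=12, 11+7=1, 11+15=9
a = 16: 16+1=0, 16+7=6, 16+15=14
A + B = {0, 1, 4, 5, 6, 8, 9, 10, 12, 14, 15}, so |A + B| = 11.
Verify: 11 ≥ 7? Yes ✓.

CD lower bound = 7, actual |A + B| = 11.


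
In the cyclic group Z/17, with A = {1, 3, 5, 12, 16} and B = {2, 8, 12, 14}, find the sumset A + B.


Work in Z/17Z: reduce every sum a + b modulo 17.
Enumerate all 20 pairs:
a = 1: 1+2=3, 1+8=9, 1+12=13, 1+14=15
a = 3: 3+2=5, 3+8=11, 3+12=15, 3+14=0
a = 5: 5+2=7, 5+8=13, 5+12=0, 5+14=2
a = 12: 12+2=14, 12+8=3, 12+12=7, 12+14=9
a = 16: 16+2=1, 16+8=7, 16+12=11, 16+14=13
Distinct residues collected: {0, 1, 2, 3, 5, 7, 9, 11, 13, 14, 15}
|A + B| = 11 (out of 17 total residues).

A + B = {0, 1, 2, 3, 5, 7, 9, 11, 13, 14, 15}


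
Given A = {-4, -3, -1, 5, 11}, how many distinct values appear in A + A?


A + A = {a + a' : a, a' ∈ A}; |A| = 5.
General bounds: 2|A| - 1 ≤ |A + A| ≤ |A|(|A|+1)/2, i.e. 9 ≤ |A + A| ≤ 15.
Lower bound 2|A|-1 is attained iff A is an arithmetic progression.
Enumerate sums a + a' for a ≤ a' (symmetric, so this suffices):
a = -4: -4+-4=-8, -4+-3=-7, -4+-1=-5, -4+5=1, -4+11=7
a = -3: -3+-3=-6, -3+-1=-4, -3+5=2, -3+11=8
a = -1: -1+-1=-2, -1+5=4, -1+11=10
a = 5: 5+5=10, 5+11=16
a = 11: 11+11=22
Distinct sums: {-8, -7, -6, -5, -4, -2, 1, 2, 4, 7, 8, 10, 16, 22}
|A + A| = 14

|A + A| = 14


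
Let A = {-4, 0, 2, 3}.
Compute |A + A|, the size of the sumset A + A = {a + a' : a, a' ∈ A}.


A + A = {a + a' : a, a' ∈ A}; |A| = 4.
General bounds: 2|A| - 1 ≤ |A + A| ≤ |A|(|A|+1)/2, i.e. 7 ≤ |A + A| ≤ 10.
Lower bound 2|A|-1 is attained iff A is an arithmetic progression.
Enumerate sums a + a' for a ≤ a' (symmetric, so this suffices):
a = -4: -4+-4=-8, -4+0=-4, -4+2=-2, -4+3=-1
a = 0: 0+0=0, 0+2=2, 0+3=3
a = 2: 2+2=4, 2+3=5
a = 3: 3+3=6
Distinct sums: {-8, -4, -2, -1, 0, 2, 3, 4, 5, 6}
|A + A| = 10

|A + A| = 10


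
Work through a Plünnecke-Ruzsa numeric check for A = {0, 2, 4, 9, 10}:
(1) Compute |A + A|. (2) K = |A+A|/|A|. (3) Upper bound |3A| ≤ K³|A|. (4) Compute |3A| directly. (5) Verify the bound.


|A| = 5.
Step 1: Compute A + A by enumerating all 25 pairs.
A + A = {0, 2, 4, 6, 8, 9, 10, 11, 12, 13, 14, 18, 19, 20}, so |A + A| = 14.
Step 2: Doubling constant K = |A + A|/|A| = 14/5 = 14/5 ≈ 2.8000.
Step 3: Plünnecke-Ruzsa gives |3A| ≤ K³·|A| = (2.8000)³ · 5 ≈ 109.7600.
Step 4: Compute 3A = A + A + A directly by enumerating all triples (a,b,c) ∈ A³; |3A| = 25.
Step 5: Check 25 ≤ 109.7600? Yes ✓.

K = 14/5, Plünnecke-Ruzsa bound K³|A| ≈ 109.7600, |3A| = 25, inequality holds.


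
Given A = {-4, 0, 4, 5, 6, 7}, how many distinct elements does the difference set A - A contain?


A - A = {a - a' : a, a' ∈ A}; |A| = 6.
Bounds: 2|A|-1 ≤ |A - A| ≤ |A|² - |A| + 1, i.e. 11 ≤ |A - A| ≤ 31.
Note: 0 ∈ A - A always (from a - a). The set is symmetric: if d ∈ A - A then -d ∈ A - A.
Enumerate nonzero differences d = a - a' with a > a' (then include -d):
Positive differences: {1, 2, 3, 4, 5, 6, 7, 8, 9, 10, 11}
Full difference set: {0} ∪ (positive diffs) ∪ (negative diffs).
|A - A| = 1 + 2·11 = 23 (matches direct enumeration: 23).

|A - A| = 23


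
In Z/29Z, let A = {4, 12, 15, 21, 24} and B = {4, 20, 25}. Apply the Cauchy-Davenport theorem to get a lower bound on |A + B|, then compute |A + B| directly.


Cauchy-Davenport: |A + B| ≥ min(p, |A| + |B| - 1) for A, B nonempty in Z/pZ.
|A| = 5, |B| = 3, p = 29.
CD lower bound = min(29, 5 + 3 - 1) = min(29, 7) = 7.
Compute A + B mod 29 directly:
a = 4: 4+4=8, 4+20=24, 4+25=0
a = 12: 12+4=16, 12+20=3, 12+25=8
a = 15: 15+4=19, 15+20=6, 15+25=11
a = 21: 21+4=25, 21+20=12, 21+25=17
a = 24: 24+4=28, 24+20=15, 24+25=20
A + B = {0, 3, 6, 8, 11, 12, 15, 16, 17, 19, 20, 24, 25, 28}, so |A + B| = 14.
Verify: 14 ≥ 7? Yes ✓.

CD lower bound = 7, actual |A + B| = 14.


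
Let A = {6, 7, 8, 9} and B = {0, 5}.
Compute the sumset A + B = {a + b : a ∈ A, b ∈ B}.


A + B = {a + b : a ∈ A, b ∈ B}.
Enumerate all |A|·|B| = 4·2 = 8 pairs (a, b) and collect distinct sums.
a = 6: 6+0=6, 6+5=11
a = 7: 7+0=7, 7+5=12
a = 8: 8+0=8, 8+5=13
a = 9: 9+0=9, 9+5=14
Collecting distinct sums: A + B = {6, 7, 8, 9, 11, 12, 13, 14}
|A + B| = 8

A + B = {6, 7, 8, 9, 11, 12, 13, 14}


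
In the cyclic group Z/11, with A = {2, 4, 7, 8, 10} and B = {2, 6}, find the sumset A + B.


Work in Z/11Z: reduce every sum a + b modulo 11.
Enumerate all 10 pairs:
a = 2: 2+2=4, 2+6=8
a = 4: 4+2=6, 4+6=10
a = 7: 7+2=9, 7+6=2
a = 8: 8+2=10, 8+6=3
a = 10: 10+2=1, 10+6=5
Distinct residues collected: {1, 2, 3, 4, 5, 6, 8, 9, 10}
|A + B| = 9 (out of 11 total residues).

A + B = {1, 2, 3, 4, 5, 6, 8, 9, 10}


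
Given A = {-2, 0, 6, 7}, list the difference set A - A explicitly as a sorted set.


A - A = {a - a' : a, a' ∈ A}.
Compute a - a' for each ordered pair (a, a'):
a = -2: -2--2=0, -2-0=-2, -2-6=-8, -2-7=-9
a = 0: 0--2=2, 0-0=0, 0-6=-6, 0-7=-7
a = 6: 6--2=8, 6-0=6, 6-6=0, 6-7=-1
a = 7: 7--2=9, 7-0=7, 7-6=1, 7-7=0
Collecting distinct values (and noting 0 appears from a-a):
A - A = {-9, -8, -7, -6, -2, -1, 0, 1, 2, 6, 7, 8, 9}
|A - A| = 13

A - A = {-9, -8, -7, -6, -2, -1, 0, 1, 2, 6, 7, 8, 9}


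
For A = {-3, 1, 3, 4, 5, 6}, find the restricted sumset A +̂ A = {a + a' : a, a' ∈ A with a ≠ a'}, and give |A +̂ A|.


Restricted sumset: A +̂ A = {a + a' : a ∈ A, a' ∈ A, a ≠ a'}.
Equivalently, take A + A and drop any sum 2a that is achievable ONLY as a + a for a ∈ A (i.e. sums representable only with equal summands).
Enumerate pairs (a, a') with a < a' (symmetric, so each unordered pair gives one sum; this covers all a ≠ a'):
  -3 + 1 = -2
  -3 + 3 = 0
  -3 + 4 = 1
  -3 + 5 = 2
  -3 + 6 = 3
  1 + 3 = 4
  1 + 4 = 5
  1 + 5 = 6
  1 + 6 = 7
  3 + 4 = 7
  3 + 5 = 8
  3 + 6 = 9
  4 + 5 = 9
  4 + 6 = 10
  5 + 6 = 11
Collected distinct sums: {-2, 0, 1, 2, 3, 4, 5, 6, 7, 8, 9, 10, 11}
|A +̂ A| = 13
(Reference bound: |A +̂ A| ≥ 2|A| - 3 for |A| ≥ 2, with |A| = 6 giving ≥ 9.)

|A +̂ A| = 13


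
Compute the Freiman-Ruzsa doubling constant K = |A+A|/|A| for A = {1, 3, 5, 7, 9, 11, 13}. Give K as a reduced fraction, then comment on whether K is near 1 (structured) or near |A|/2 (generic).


|A| = 7.
Compute A + A by enumerating all 49 pairs.
A + A = {2, 4, 6, 8, 10, 12, 14, 16, 18, 20, 22, 24, 26}, so |A + A| = 13.
K = |A + A| / |A| = 13/7 (already in lowest terms) ≈ 1.8571.
Reference: AP of size 7 gives K = 13/7 ≈ 1.8571; a fully generic set of size 7 gives K ≈ 4.0000.

|A| = 7, |A + A| = 13, K = 13/7.


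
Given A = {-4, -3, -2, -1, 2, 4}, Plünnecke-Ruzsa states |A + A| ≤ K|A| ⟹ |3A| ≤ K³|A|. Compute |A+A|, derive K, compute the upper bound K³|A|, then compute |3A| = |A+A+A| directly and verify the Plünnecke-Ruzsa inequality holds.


|A| = 6.
Step 1: Compute A + A by enumerating all 36 pairs.
A + A = {-8, -7, -6, -5, -4, -3, -2, -1, 0, 1, 2, 3, 4, 6, 8}, so |A + A| = 15.
Step 2: Doubling constant K = |A + A|/|A| = 15/6 = 15/6 ≈ 2.5000.
Step 3: Plünnecke-Ruzsa gives |3A| ≤ K³·|A| = (2.5000)³ · 6 ≈ 93.7500.
Step 4: Compute 3A = A + A + A directly by enumerating all triples (a,b,c) ∈ A³; |3A| = 23.
Step 5: Check 23 ≤ 93.7500? Yes ✓.

K = 15/6, Plünnecke-Ruzsa bound K³|A| ≈ 93.7500, |3A| = 23, inequality holds.


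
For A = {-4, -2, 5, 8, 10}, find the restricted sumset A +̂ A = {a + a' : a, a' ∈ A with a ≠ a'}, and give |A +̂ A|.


Restricted sumset: A +̂ A = {a + a' : a ∈ A, a' ∈ A, a ≠ a'}.
Equivalently, take A + A and drop any sum 2a that is achievable ONLY as a + a for a ∈ A (i.e. sums representable only with equal summands).
Enumerate pairs (a, a') with a < a' (symmetric, so each unordered pair gives one sum; this covers all a ≠ a'):
  -4 + -2 = -6
  -4 + 5 = 1
  -4 + 8 = 4
  -4 + 10 = 6
  -2 + 5 = 3
  -2 + 8 = 6
  -2 + 10 = 8
  5 + 8 = 13
  5 + 10 = 15
  8 + 10 = 18
Collected distinct sums: {-6, 1, 3, 4, 6, 8, 13, 15, 18}
|A +̂ A| = 9
(Reference bound: |A +̂ A| ≥ 2|A| - 3 for |A| ≥ 2, with |A| = 5 giving ≥ 7.)

|A +̂ A| = 9


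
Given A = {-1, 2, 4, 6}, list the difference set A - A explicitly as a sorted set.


A - A = {a - a' : a, a' ∈ A}.
Compute a - a' for each ordered pair (a, a'):
a = -1: -1--1=0, -1-2=-3, -1-4=-5, -1-6=-7
a = 2: 2--1=3, 2-2=0, 2-4=-2, 2-6=-4
a = 4: 4--1=5, 4-2=2, 4-4=0, 4-6=-2
a = 6: 6--1=7, 6-2=4, 6-4=2, 6-6=0
Collecting distinct values (and noting 0 appears from a-a):
A - A = {-7, -5, -4, -3, -2, 0, 2, 3, 4, 5, 7}
|A - A| = 11

A - A = {-7, -5, -4, -3, -2, 0, 2, 3, 4, 5, 7}


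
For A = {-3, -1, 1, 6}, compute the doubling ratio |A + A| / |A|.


|A| = 4.
Compute A + A by enumerating all 16 pairs.
A + A = {-6, -4, -2, 0, 2, 3, 5, 7, 12}, so |A + A| = 9.
K = |A + A| / |A| = 9/4 (already in lowest terms) ≈ 2.2500.
Reference: AP of size 4 gives K = 7/4 ≈ 1.7500; a fully generic set of size 4 gives K ≈ 2.5000.

|A| = 4, |A + A| = 9, K = 9/4.


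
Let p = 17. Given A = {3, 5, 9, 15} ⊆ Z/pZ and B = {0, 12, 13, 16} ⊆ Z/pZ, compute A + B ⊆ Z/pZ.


Work in Z/17Z: reduce every sum a + b modulo 17.
Enumerate all 16 pairs:
a = 3: 3+0=3, 3+12=15, 3+13=16, 3+16=2
a = 5: 5+0=5, 5+12=0, 5+13=1, 5+16=4
a = 9: 9+0=9, 9+12=4, 9+13=5, 9+16=8
a = 15: 15+0=15, 15+12=10, 15+13=11, 15+16=14
Distinct residues collected: {0, 1, 2, 3, 4, 5, 8, 9, 10, 11, 14, 15, 16}
|A + B| = 13 (out of 17 total residues).

A + B = {0, 1, 2, 3, 4, 5, 8, 9, 10, 11, 14, 15, 16}


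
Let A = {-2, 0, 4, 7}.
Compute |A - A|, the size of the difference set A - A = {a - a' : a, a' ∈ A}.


A - A = {a - a' : a, a' ∈ A}; |A| = 4.
Bounds: 2|A|-1 ≤ |A - A| ≤ |A|² - |A| + 1, i.e. 7 ≤ |A - A| ≤ 13.
Note: 0 ∈ A - A always (from a - a). The set is symmetric: if d ∈ A - A then -d ∈ A - A.
Enumerate nonzero differences d = a - a' with a > a' (then include -d):
Positive differences: {2, 3, 4, 6, 7, 9}
Full difference set: {0} ∪ (positive diffs) ∪ (negative diffs).
|A - A| = 1 + 2·6 = 13 (matches direct enumeration: 13).

|A - A| = 13


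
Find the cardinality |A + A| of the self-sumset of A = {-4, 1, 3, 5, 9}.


A + A = {a + a' : a, a' ∈ A}; |A| = 5.
General bounds: 2|A| - 1 ≤ |A + A| ≤ |A|(|A|+1)/2, i.e. 9 ≤ |A + A| ≤ 15.
Lower bound 2|A|-1 is attained iff A is an arithmetic progression.
Enumerate sums a + a' for a ≤ a' (symmetric, so this suffices):
a = -4: -4+-4=-8, -4+1=-3, -4+3=-1, -4+5=1, -4+9=5
a = 1: 1+1=2, 1+3=4, 1+5=6, 1+9=10
a = 3: 3+3=6, 3+5=8, 3+9=12
a = 5: 5+5=10, 5+9=14
a = 9: 9+9=18
Distinct sums: {-8, -3, -1, 1, 2, 4, 5, 6, 8, 10, 12, 14, 18}
|A + A| = 13

|A + A| = 13


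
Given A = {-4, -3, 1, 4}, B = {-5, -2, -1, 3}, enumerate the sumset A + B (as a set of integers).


A + B = {a + b : a ∈ A, b ∈ B}.
Enumerate all |A|·|B| = 4·4 = 16 pairs (a, b) and collect distinct sums.
a = -4: -4+-5=-9, -4+-2=-6, -4+-1=-5, -4+3=-1
a = -3: -3+-5=-8, -3+-2=-5, -3+-1=-4, -3+3=0
a = 1: 1+-5=-4, 1+-2=-1, 1+-1=0, 1+3=4
a = 4: 4+-5=-1, 4+-2=2, 4+-1=3, 4+3=7
Collecting distinct sums: A + B = {-9, -8, -6, -5, -4, -1, 0, 2, 3, 4, 7}
|A + B| = 11

A + B = {-9, -8, -6, -5, -4, -1, 0, 2, 3, 4, 7}


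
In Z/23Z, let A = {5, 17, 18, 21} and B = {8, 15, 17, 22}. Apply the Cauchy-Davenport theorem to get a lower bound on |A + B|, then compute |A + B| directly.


Cauchy-Davenport: |A + B| ≥ min(p, |A| + |B| - 1) for A, B nonempty in Z/pZ.
|A| = 4, |B| = 4, p = 23.
CD lower bound = min(23, 4 + 4 - 1) = min(23, 7) = 7.
Compute A + B mod 23 directly:
a = 5: 5+8=13, 5+15=20, 5+17=22, 5+22=4
a = 17: 17+8=2, 17+15=9, 17+17=11, 17+22=16
a = 18: 18+8=3, 18+15=10, 18+17=12, 18+22=17
a = 21: 21+8=6, 21+15=13, 21+17=15, 21+22=20
A + B = {2, 3, 4, 6, 9, 10, 11, 12, 13, 15, 16, 17, 20, 22}, so |A + B| = 14.
Verify: 14 ≥ 7? Yes ✓.

CD lower bound = 7, actual |A + B| = 14.


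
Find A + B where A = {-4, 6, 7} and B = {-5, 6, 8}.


A + B = {a + b : a ∈ A, b ∈ B}.
Enumerate all |A|·|B| = 3·3 = 9 pairs (a, b) and collect distinct sums.
a = -4: -4+-5=-9, -4+6=2, -4+8=4
a = 6: 6+-5=1, 6+6=12, 6+8=14
a = 7: 7+-5=2, 7+6=13, 7+8=15
Collecting distinct sums: A + B = {-9, 1, 2, 4, 12, 13, 14, 15}
|A + B| = 8

A + B = {-9, 1, 2, 4, 12, 13, 14, 15}


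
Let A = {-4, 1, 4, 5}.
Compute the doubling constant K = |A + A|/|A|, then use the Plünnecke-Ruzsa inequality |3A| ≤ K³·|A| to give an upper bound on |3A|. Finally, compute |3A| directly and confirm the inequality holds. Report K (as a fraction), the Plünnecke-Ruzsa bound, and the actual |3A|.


|A| = 4.
Step 1: Compute A + A by enumerating all 16 pairs.
A + A = {-8, -3, 0, 1, 2, 5, 6, 8, 9, 10}, so |A + A| = 10.
Step 2: Doubling constant K = |A + A|/|A| = 10/4 = 10/4 ≈ 2.5000.
Step 3: Plünnecke-Ruzsa gives |3A| ≤ K³·|A| = (2.5000)³ · 4 ≈ 62.5000.
Step 4: Compute 3A = A + A + A directly by enumerating all triples (a,b,c) ∈ A³; |3A| = 19.
Step 5: Check 19 ≤ 62.5000? Yes ✓.

K = 10/4, Plünnecke-Ruzsa bound K³|A| ≈ 62.5000, |3A| = 19, inequality holds.
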